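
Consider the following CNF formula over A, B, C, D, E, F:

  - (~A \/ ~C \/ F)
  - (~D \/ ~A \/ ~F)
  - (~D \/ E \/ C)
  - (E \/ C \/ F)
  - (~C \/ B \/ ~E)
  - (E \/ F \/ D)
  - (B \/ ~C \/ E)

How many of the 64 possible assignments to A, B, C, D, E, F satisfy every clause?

27

Case analysis on C and E:
  C=1, E=1: 5 of the 16 assignments to (A,B,D,F) work.
  C=1, E=0: remaining (A,B,D,F) ∈ {(0,1,0,1); (0,1,1,0); (0,1,1,1); (1,1,0,1)} — 4.
  C=0, E=1: B free; 7 ways for (A,D,F) × 2^1 = 14.
  C=0, E=0: remaining (A,B,D,F) ∈ {(0,0,0,1); (0,1,0,1); (1,0,0,1); (1,1,0,1)} — 4.
Total: 5 + 4 + 14 + 4 = 27.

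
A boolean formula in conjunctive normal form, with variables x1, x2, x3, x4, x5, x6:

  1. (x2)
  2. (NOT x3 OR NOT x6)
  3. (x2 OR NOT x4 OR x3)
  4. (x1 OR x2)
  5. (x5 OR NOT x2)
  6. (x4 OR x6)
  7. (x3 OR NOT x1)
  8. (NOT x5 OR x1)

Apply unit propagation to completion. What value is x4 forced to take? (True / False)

True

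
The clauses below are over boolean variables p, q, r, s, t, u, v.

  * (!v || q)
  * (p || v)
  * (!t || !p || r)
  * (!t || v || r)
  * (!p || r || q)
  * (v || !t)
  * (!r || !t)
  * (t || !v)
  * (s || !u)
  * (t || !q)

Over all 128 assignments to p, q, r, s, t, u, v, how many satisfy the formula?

Satisfying assignments:
  p=F q=T r=F s=F t=T u=F v=T
  p=F q=T r=F s=T t=T u=F v=T
  p=F q=T r=F s=T t=T u=T v=T
  p=T q=F r=T s=F t=F u=F v=F
  p=T q=F r=T s=T t=F u=F v=F
  p=T q=F r=T s=T t=F u=T v=F
That's 6 in total.

6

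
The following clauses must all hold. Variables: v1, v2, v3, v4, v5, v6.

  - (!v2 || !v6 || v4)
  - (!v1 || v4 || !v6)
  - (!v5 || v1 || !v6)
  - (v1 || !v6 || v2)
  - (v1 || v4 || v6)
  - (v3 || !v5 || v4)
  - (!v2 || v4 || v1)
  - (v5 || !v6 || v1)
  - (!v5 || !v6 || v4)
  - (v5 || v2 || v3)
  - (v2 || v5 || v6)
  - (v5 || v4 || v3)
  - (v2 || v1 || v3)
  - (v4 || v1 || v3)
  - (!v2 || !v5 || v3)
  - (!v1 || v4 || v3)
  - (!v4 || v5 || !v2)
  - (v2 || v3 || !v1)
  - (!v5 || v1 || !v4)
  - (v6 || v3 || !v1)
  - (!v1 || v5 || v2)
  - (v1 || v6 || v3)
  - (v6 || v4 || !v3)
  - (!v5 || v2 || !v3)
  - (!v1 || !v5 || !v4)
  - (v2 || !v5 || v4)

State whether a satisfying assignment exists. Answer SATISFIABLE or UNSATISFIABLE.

v1 = True:
  v5 = True:
    propagation gives v4=False, v6=False, v3=True; an empty clause results — contradiction.
  v5 = False:
    propagation gives v2=True, v4=False, v6=False, v3=True; an empty clause results — contradiction.
v1 = False:
  v5 = True:
    propagation gives v6=False, v4=True; an empty clause results — contradiction.
  v5 = False:
    propagation gives v6=False, v4=True, v2=True; an empty clause results — contradiction.
Every branch closes, so no satisfying assignment exists.

UNSATISFIABLE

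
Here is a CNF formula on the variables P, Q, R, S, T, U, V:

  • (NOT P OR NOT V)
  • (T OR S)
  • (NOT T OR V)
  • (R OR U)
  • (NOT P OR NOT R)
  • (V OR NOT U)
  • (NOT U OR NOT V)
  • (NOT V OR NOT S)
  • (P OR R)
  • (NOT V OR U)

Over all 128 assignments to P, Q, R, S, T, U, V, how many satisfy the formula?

2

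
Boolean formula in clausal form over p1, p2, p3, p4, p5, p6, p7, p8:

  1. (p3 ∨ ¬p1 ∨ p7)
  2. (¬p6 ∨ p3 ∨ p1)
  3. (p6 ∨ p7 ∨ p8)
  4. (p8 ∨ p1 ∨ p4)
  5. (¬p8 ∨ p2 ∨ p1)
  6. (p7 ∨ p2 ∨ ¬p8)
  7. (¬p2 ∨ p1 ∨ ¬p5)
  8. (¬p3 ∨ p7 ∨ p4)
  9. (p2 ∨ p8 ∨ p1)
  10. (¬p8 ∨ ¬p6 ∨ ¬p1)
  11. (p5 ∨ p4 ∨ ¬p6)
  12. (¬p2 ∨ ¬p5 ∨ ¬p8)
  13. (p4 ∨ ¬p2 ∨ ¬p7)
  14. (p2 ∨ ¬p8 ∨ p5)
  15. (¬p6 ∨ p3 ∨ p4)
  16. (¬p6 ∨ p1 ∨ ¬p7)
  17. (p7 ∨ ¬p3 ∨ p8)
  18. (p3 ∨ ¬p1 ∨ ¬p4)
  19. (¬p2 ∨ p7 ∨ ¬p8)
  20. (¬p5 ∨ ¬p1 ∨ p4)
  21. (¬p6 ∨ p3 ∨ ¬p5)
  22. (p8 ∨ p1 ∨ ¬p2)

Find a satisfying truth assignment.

p1 = T  p2 = T  p3 = T  p4 = T  p5 = T  p6 = T  p7 = T  p8 = F

Set p1 = True and propagate.
Branch on p2: take p2 = True.
The remaining clauses are satisfied by p3 = True, p4 = True, p5 = True, p6 = True, p7 = True, p8 = False.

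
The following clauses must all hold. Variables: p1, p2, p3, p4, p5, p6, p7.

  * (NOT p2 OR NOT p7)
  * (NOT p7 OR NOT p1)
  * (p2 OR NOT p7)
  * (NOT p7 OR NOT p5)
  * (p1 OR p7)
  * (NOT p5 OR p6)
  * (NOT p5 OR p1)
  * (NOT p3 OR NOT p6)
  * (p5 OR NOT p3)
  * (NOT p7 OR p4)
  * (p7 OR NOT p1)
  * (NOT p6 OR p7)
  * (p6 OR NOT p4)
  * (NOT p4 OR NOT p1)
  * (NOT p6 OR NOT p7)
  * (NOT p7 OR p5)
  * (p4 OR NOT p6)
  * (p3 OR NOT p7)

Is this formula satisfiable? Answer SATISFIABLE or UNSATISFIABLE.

UNSATISFIABLE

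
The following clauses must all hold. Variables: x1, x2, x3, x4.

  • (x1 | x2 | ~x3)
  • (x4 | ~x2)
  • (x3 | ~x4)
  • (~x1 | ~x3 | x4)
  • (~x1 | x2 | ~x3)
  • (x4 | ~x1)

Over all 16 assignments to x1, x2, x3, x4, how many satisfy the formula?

The models are:
  x1=F x2=F x3=F x4=F
  x1=F x2=T x3=T x4=T
  x1=T x2=T x3=T x4=T
That's 3 in total.

3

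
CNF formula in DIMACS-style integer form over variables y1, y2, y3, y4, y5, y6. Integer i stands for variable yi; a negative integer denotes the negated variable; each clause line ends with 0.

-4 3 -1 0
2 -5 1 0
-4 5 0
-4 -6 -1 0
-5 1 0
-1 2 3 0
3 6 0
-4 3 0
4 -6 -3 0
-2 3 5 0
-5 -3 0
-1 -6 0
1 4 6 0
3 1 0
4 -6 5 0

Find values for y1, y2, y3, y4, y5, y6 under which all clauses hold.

Branch on y1: take y1 = True.
  then y6 is forced to False.
  then y3 is forced to True.
  then y5 is forced to False.
  then y4 is forced to False.
y2 is now unconstrained; take y2 = False.

y1 = 1, y2 = 0, y3 = 1, y4 = 0, y5 = 0, y6 = 0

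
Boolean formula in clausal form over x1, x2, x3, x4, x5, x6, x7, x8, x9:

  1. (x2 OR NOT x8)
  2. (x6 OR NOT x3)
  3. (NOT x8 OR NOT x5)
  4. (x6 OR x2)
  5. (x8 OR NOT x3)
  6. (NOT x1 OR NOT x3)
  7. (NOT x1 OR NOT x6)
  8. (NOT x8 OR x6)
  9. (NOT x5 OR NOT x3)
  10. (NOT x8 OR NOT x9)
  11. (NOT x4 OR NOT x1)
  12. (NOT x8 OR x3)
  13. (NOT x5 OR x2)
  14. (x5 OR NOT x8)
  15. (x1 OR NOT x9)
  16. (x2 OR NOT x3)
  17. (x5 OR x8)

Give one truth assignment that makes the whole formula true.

x1 = F, x2 = T, x3 = F, x4 = F, x5 = T, x6 = T, x7 = T, x8 = F, x9 = F

Check each clause:
  1. (x2 OR NOT x8) — NOT x8 is true.
  2. (NOT x3 OR x6) — NOT x3 is true.
  3. (NOT x5 OR NOT x8) — NOT x8 is true.
  4. (x6 OR x2) — x2 is true.
  5. (NOT x3 OR x8) — NOT x3 is true.
  6. (NOT x3 OR NOT x1) — NOT x3 is true.
  7. (NOT x1 OR NOT x6) — NOT x1 is true.
  8. (x6 OR NOT x8) — NOT x8 is true.
  9. (NOT x5 OR NOT x3) — NOT x3 is true.
  10. (NOT x8 OR NOT x9) — NOT x8 is true.
  11. (NOT x4 OR NOT x1) — NOT x4 is true.
  12. (NOT x8 OR x3) — NOT x8 is true.
  13. (NOT x5 OR x2) — x2 is true.
  14. (x5 OR NOT x8) — NOT x8 is true.
  15. (x1 OR NOT x9) — NOT x9 is true.
  16. (NOT x3 OR x2) — x2 is true.
  17. (x8 OR x5) — x5 is true.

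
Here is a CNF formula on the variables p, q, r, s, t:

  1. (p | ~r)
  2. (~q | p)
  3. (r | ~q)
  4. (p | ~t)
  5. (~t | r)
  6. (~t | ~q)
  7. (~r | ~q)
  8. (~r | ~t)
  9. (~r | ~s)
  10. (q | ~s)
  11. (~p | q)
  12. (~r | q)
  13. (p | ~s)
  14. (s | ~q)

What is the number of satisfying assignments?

The models are:
  p=0 q=0 r=0 s=0 t=0
That's 1 in total.

1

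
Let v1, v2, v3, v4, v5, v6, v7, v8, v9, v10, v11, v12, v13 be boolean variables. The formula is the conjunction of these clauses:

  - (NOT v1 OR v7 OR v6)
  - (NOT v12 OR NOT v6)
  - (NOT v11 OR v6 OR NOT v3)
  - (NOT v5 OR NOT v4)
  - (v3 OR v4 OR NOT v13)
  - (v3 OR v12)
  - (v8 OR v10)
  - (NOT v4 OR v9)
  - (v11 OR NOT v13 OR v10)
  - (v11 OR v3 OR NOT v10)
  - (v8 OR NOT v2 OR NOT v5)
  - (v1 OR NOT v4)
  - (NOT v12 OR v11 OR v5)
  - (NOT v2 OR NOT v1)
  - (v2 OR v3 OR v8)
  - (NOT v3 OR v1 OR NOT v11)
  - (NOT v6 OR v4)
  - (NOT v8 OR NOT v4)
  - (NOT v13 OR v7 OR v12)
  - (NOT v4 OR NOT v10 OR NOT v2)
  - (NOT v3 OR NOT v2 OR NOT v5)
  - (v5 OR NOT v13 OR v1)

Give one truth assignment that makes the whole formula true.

v1=False  v2=True  v3=False  v4=False  v5=True  v6=False  v7=False  v8=True  v9=True  v10=False  v11=False  v12=True  v13=False

Pure literal: v9 appears only positively; assign v9 = True.
Pure literal: v13 appears only negated; assign v13 = False.
Try v1 = False.
  then v4 is forced to False.
  then v6 is forced to False.
The remaining clauses are satisfied by v2 = True, v3 = False, v5 = True, v7 = False, v8 = True, v10 = False, v11 = False, v12 = True.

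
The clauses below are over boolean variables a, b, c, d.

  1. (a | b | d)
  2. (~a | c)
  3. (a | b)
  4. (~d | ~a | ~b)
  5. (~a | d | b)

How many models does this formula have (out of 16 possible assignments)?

6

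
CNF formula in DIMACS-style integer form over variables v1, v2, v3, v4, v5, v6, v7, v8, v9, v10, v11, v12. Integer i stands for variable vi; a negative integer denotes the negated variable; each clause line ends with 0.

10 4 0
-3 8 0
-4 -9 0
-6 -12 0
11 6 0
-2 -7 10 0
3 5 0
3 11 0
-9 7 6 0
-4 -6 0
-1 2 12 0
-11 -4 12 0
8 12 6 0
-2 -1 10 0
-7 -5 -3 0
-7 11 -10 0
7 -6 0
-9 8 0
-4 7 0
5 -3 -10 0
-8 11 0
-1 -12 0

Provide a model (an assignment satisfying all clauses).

v1 = False  v2 = True  v3 = False  v4 = False  v5 = True  v6 = True  v7 = True  v8 = True  v9 = True  v10 = True  v11 = True  v12 = False

Check each clause:
  1. (v10 OR v4) — v10 is true.
  2. (v8 OR NOT v3) — v8 is true.
  3. (NOT v4 OR NOT v9) — NOT v4 is true.
  4. (NOT v6 OR NOT v12) — NOT v12 is true.
  5. (v11 OR v6) — v11 is true.
  6. (NOT v2 OR NOT v7 OR v10) — v10 is true.
  7. (v5 OR v3) — v5 is true.
  8. (v3 OR v11) — v11 is true.
  9. (v6 OR v7 OR NOT v9) — v7 is true.
  10. (NOT v6 OR NOT v4) — NOT v4 is true.
  11. (v2 OR NOT v1 OR v12) — v2 is true.
  12. (NOT v11 OR v12 OR NOT v4) — NOT v4 is true.
  13. (v12 OR v8 OR v6) — v8 is true.
  14. (NOT v1 OR v10 OR NOT v2) — v10 is true.
  15. (NOT v7 OR NOT v3 OR NOT v5) — NOT v3 is true.
  16. (v11 OR NOT v7 OR NOT v10) — v11 is true.
  17. (NOT v6 OR v7) — v7 is true.
  18. (NOT v9 OR v8) — v8 is true.
  19. (v7 OR NOT v4) — NOT v4 is true.
  20. (NOT v10 OR NOT v3 OR v5) — NOT v3 is true.
  21. (v11 OR NOT v8) — v11 is true.
  22. (NOT v12 OR NOT v1) — NOT v12 is true.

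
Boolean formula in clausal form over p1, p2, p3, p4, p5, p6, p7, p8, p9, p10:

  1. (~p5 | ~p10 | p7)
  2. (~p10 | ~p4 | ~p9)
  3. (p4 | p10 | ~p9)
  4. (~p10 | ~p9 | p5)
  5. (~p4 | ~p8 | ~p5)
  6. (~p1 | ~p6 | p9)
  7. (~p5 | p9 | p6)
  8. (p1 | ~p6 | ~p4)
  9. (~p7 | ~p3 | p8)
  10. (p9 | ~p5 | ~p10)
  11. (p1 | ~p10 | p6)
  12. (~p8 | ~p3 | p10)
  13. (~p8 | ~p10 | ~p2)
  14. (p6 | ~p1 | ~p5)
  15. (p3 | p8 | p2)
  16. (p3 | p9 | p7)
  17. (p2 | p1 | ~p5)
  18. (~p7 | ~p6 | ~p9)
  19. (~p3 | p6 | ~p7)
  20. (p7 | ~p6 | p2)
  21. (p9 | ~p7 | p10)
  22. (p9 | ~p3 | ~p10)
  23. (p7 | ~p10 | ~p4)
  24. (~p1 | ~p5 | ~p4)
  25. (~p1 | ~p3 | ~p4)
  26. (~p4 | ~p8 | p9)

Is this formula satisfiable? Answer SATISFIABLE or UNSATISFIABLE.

Branch on p1: take p1 = False.
The remaining clauses are satisfied by p2 = True, p3 = True, p4 = True, p5 = True, p6 = False, p7 = False, p8 = False, p9 = True, p10 = False.
So p1 = F, p2 = T, p3 = T, p4 = T, p5 = T, p6 = F, p7 = F, p8 = F, p9 = T, p10 = F is a satisfying assignment.

SATISFIABLE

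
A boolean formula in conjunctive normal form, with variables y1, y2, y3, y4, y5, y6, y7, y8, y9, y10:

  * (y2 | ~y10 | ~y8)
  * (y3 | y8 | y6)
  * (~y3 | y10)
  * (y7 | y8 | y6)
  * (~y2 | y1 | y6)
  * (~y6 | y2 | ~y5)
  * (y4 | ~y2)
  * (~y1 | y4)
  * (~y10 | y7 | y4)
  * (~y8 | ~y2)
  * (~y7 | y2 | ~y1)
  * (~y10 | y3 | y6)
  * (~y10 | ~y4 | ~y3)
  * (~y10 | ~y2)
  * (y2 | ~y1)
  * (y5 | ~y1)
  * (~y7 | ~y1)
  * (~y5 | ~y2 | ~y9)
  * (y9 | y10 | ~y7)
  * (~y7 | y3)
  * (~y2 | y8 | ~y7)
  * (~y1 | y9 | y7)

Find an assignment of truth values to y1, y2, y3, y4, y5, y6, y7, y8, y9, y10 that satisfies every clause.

y1=F, y2=F, y3=F, y4=T, y5=F, y6=T, y7=F, y8=T, y9=F, y10=F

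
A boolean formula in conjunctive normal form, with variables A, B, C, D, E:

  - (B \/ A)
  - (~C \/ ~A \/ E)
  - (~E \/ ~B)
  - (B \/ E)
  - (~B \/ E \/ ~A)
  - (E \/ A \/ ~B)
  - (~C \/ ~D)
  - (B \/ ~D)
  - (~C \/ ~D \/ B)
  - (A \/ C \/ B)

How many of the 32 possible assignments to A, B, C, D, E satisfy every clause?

Satisfying assignments:
  A=1 B=0 C=0 D=0 E=1
  A=1 B=0 C=1 D=0 E=1
Count: 2.

2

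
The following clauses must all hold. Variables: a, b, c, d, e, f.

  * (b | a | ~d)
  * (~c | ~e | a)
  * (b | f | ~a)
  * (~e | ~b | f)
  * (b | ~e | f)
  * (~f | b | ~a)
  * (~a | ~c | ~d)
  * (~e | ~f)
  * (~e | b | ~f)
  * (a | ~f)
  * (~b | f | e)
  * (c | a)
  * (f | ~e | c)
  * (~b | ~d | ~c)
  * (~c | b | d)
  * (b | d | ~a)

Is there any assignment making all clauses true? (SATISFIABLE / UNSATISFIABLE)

Try a = True.
The remaining clauses are satisfied by b = True, c = True, d = False, e = False, f = True.
So a = 1, b = 1, c = 1, d = 0, e = 0, f = 1 is a satisfying assignment.

SATISFIABLE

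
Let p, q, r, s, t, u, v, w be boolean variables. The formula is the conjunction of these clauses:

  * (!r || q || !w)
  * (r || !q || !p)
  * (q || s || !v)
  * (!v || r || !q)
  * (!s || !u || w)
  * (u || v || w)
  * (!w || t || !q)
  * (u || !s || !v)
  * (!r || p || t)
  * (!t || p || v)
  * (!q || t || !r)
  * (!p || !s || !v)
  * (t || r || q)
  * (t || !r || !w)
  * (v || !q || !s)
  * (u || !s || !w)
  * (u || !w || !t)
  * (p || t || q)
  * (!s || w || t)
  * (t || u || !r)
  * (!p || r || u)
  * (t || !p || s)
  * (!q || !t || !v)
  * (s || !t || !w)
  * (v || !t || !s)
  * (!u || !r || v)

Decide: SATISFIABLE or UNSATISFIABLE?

Set p = False and propagate.
The remaining clauses are satisfied by q = True, r = False, s = False, t = False, u = True, v = False, w = False.
Every clause has at least one true literal under this assignment.
So p=F, q=T, r=F, s=F, t=F, u=T, v=F, w=F is a satisfying assignment.

SATISFIABLE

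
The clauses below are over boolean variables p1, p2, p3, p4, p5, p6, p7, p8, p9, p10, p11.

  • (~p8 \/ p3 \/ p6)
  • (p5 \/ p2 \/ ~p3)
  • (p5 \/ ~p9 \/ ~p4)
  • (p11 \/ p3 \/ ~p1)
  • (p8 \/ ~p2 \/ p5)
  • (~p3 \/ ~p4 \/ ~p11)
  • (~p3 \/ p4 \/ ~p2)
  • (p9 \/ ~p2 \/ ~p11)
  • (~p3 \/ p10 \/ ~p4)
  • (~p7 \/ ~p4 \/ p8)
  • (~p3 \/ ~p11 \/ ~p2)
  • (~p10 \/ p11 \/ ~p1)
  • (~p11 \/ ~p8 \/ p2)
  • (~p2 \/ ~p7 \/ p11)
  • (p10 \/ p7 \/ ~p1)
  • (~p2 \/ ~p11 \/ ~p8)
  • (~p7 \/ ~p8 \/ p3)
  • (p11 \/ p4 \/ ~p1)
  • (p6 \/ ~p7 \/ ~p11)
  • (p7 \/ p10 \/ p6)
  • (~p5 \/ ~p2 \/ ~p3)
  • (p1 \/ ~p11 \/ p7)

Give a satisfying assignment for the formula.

p1=True  p2=False  p3=False  p4=True  p5=True  p6=True  p7=False  p8=False  p9=False  p10=True  p11=True

Pure literal: p6 appears only positively; assign p6 = True.
Set p1 = True and propagate.
Try p2 = False.
The remaining clauses are satisfied by p3 = False, p4 = True, p5 = True, p7 = False, p8 = False, p9 = False, p10 = True, p11 = True.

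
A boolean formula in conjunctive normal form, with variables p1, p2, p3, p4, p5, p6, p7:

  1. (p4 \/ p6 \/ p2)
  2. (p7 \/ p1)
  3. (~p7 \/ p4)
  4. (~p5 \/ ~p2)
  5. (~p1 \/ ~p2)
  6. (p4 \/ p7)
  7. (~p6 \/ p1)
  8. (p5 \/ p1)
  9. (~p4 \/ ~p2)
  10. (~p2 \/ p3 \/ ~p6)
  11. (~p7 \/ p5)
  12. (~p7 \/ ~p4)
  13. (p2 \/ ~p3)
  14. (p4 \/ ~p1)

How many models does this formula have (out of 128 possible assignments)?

4

The models are:
  p1=T p2=F p3=F p4=T p5=F p6=F p7=F
  p1=T p2=F p3=F p4=T p5=F p6=T p7=F
  p1=T p2=F p3=F p4=T p5=T p6=F p7=F
  p1=T p2=F p3=F p4=T p5=T p6=T p7=F
Count: 4.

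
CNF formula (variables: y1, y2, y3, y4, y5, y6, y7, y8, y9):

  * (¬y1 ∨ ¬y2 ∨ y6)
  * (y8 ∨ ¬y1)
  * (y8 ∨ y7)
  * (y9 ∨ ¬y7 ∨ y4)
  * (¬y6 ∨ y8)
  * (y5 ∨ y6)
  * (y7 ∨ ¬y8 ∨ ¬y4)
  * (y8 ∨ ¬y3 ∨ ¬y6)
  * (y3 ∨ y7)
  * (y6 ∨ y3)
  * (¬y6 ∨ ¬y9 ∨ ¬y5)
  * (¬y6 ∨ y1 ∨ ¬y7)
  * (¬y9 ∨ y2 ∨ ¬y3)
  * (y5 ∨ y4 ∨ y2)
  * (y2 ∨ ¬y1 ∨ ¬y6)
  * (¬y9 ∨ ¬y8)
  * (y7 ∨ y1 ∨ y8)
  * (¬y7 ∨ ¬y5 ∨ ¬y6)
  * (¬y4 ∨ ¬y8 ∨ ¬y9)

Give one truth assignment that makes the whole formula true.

Set y1 = True and propagate.
  then y8 is forced to True.
  then y9 is forced to False.
Set y2 = True and propagate.
  then y6 is forced to True.
The remaining clauses are satisfied by y3 = True, y4 = False, y5 = True, y7 = False.

y1 = T, y2 = T, y3 = T, y4 = F, y5 = T, y6 = T, y7 = F, y8 = T, y9 = F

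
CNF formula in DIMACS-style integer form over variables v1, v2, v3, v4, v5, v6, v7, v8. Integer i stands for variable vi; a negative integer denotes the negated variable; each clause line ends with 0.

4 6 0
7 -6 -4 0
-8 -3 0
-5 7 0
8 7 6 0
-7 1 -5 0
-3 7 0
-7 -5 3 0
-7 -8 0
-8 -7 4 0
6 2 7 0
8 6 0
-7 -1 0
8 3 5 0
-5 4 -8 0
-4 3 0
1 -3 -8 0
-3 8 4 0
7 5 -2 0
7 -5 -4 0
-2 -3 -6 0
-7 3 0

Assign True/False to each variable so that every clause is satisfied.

v1=True, v2=False, v3=False, v4=False, v5=False, v6=True, v7=False, v8=True

Set v1 = True and propagate.
  then v7 is forced to False.
  then v5 is forced to False.
  then v3 is forced to False.
  then v8 is forced to True.
  then v4 is forced to False.
  then v6 is forced to True.
  then v2 is forced to False.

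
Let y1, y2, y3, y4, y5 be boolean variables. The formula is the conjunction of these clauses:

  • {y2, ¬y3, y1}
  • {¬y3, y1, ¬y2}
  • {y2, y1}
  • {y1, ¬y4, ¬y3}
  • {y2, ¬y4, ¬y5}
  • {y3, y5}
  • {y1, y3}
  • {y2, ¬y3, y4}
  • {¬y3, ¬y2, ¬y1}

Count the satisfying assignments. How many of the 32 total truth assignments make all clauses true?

The models are:
  y1=1 y2=0 y3=0 y4=0 y5=1
  y1=1 y2=0 y3=1 y4=1 y5=0
  y1=1 y2=1 y3=0 y4=0 y5=1
  y1=1 y2=1 y3=0 y4=1 y5=1
That's 4 in total.

4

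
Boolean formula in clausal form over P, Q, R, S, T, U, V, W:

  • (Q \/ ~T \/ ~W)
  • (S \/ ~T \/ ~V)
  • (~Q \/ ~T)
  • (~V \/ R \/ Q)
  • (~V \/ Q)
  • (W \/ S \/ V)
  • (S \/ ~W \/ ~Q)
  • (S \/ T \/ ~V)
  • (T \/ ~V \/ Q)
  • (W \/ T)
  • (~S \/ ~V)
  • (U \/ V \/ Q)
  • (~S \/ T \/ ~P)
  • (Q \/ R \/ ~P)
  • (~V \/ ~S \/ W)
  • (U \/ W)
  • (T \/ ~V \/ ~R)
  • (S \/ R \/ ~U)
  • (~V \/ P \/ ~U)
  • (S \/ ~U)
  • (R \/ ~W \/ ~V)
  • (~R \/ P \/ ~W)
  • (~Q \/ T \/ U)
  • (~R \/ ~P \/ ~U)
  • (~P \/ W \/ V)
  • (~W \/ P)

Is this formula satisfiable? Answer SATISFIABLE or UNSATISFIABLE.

Branch on P: take P = False.
  then W is forced to False.
  then T is forced to True.
  then Q is forced to False.
  then V is forced to False.
  then S is forced to True.
  then U is forced to True.
R is now unconstrained; take R = True.
So P=False, Q=False, R=True, S=True, T=True, U=True, V=False, W=False is a satisfying assignment.

SATISFIABLE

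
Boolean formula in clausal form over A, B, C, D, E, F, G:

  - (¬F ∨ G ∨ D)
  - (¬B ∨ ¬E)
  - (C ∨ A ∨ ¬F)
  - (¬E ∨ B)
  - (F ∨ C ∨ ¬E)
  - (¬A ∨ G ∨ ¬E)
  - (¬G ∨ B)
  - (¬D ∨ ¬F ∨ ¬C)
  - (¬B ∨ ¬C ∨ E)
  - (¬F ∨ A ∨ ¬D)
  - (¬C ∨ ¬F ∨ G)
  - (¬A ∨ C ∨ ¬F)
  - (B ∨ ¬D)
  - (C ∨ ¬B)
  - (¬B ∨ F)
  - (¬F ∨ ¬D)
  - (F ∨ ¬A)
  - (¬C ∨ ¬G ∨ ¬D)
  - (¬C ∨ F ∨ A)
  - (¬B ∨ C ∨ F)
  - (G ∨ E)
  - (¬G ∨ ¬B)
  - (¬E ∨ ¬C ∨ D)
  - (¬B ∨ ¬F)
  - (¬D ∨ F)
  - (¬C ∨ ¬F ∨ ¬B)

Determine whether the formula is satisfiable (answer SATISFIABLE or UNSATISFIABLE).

UNSATISFIABLE

F = True:
  propagation gives D=False, G=True, B=True; an empty clause results — contradiction.
F = False:
  propagation gives B=False, E=False, G=False; an empty clause results — contradiction.
Every branch closes, so no satisfying assignment exists.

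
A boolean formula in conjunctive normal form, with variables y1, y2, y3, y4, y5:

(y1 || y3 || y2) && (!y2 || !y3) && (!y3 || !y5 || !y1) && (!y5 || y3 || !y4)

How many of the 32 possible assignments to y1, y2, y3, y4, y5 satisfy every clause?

15

Case analysis on y3 and y1:
  y3=T, y1=T: remaining (y2,y4,y5) ∈ {(F,F,F); (F,T,F)} — 2.
  y3=T, y1=F: remaining (y2,y4,y5) ∈ {(F,F,F); (F,F,T); (F,T,F); (F,T,T)} — 4.
  y3=F, y1=T: y2 free; 3 ways for (y4,y5) × 2^1 = 6.
  y3=F, y1=F: remaining (y2,y4,y5) ∈ {(T,F,F); (T,F,T); (T,T,F)} — 3.
Total: 2 + 4 + 6 + 3 = 15.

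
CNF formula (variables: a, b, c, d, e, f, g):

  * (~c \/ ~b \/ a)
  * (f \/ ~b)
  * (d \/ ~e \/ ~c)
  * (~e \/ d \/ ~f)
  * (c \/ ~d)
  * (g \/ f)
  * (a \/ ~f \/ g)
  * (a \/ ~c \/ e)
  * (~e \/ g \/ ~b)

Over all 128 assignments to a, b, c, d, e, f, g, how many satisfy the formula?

26

Split on c, then e.
  c=1, e=1: 6 of the 32 assignments to (a,b,d,f,g) work.
  c=1, e=0: d free; 5 ways for (a,b,f,g) × 2^1 = 10.
  c=0, e=1: remaining (a,b,d,f,g) ∈ {(0,0,0,0,1); (1,0,0,0,1)} — 2.
  c=0, e=0: 8 of the 32 assignments to (a,b,d,f,g) work.
Total: 6 + 10 + 2 + 8 = 26.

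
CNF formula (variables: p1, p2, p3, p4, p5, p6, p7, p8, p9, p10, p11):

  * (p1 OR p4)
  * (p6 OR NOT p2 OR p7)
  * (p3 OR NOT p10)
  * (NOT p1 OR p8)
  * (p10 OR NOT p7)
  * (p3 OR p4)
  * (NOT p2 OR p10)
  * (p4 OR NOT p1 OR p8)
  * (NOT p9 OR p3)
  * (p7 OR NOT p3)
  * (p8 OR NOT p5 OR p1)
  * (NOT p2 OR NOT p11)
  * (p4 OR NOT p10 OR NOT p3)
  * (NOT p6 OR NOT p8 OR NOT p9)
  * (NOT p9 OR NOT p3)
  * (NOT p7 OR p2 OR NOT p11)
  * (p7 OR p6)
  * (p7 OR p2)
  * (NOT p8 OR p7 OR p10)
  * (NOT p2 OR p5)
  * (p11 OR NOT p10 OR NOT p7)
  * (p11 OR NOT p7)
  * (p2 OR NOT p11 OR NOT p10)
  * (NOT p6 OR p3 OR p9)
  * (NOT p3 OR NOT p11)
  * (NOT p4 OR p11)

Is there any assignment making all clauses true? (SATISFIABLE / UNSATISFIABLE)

UNSATISFIABLE

p7 = True:
  propagation gives p10=True, p3=True, p4=True, p9=False; an empty clause results — contradiction.
p7 = False:
  propagation gives p3=False, p10=False, p4=True, p2=False; an empty clause results — contradiction.
Every branch closes, so no satisfying assignment exists.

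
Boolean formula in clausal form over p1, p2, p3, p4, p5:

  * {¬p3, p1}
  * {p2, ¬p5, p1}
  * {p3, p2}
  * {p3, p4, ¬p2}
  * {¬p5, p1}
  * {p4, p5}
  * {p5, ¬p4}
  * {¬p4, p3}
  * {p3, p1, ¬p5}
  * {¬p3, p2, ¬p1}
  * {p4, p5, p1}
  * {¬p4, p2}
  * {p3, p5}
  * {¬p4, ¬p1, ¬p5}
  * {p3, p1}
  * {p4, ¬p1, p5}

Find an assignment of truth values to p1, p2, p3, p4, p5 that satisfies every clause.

p1 = True, p2 = True, p3 = True, p4 = False, p5 = True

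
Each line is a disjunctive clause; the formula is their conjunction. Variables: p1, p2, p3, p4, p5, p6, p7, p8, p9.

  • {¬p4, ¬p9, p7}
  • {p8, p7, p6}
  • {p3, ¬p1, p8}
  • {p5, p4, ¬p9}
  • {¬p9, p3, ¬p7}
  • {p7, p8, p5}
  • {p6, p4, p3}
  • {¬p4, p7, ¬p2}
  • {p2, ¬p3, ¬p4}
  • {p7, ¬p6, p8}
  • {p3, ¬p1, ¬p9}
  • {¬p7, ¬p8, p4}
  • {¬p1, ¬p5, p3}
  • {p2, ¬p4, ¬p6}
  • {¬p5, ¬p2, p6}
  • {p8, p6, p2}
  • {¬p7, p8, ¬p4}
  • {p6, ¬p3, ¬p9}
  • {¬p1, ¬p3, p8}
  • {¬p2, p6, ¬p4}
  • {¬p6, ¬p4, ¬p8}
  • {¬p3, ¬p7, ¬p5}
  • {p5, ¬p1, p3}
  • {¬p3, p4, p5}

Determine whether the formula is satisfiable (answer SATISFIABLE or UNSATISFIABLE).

p9 occurs only negated in the remaining clauses — set p9 = False.
Branch on p1: take p1 = True.
Try p2 = True.
The remaining clauses are satisfied by p3 = True, p4 = False, p5 = True, p6 = True, p7 = False, p8 = True.
So p1 = True  p2 = True  p3 = True  p4 = False  p5 = True  p6 = True  p7 = False  p8 = True  p9 = False is a satisfying assignment.

SATISFIABLE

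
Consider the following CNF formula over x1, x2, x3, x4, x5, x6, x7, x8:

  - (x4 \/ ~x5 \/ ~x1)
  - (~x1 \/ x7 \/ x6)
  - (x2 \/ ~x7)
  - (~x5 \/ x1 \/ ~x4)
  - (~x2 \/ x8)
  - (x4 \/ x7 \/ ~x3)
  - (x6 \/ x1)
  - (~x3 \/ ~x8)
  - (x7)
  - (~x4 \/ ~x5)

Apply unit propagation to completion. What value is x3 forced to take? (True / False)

(x7) is a unit clause: x7 = True.
(x2 \/ ~x7) with x7 = True leaves only x2, so x2 = True.
In (~x2 \/ x8), ~x2 is now false; x8 must hold, so x8 = True.
In (~x8 \/ ~x3), ~x8 is now false; ~x3 must hold, so x3 = False.

False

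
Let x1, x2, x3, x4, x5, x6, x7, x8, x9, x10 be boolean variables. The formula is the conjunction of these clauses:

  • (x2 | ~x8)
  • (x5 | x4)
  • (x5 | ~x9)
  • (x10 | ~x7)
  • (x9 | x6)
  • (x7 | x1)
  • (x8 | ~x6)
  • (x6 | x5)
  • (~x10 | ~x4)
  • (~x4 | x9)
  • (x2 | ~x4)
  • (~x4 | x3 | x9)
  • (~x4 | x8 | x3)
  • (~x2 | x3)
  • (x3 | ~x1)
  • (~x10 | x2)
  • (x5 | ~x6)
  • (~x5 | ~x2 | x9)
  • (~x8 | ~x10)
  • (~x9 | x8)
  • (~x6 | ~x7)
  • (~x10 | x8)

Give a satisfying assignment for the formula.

Pure literal: x3 appears only positively; assign x3 = True.
Set x1 = True and propagate.
Set x2 = True and propagate.
Branch on x4: take x4 = True.
  then x10 is forced to False.
  then x7 is forced to False.
  then x9 is forced to True.
  then x5 is forced to True.
  then x8 is forced to True.
x6 is now unconstrained; take x6 = True.

x1=T  x2=T  x3=T  x4=T  x5=T  x6=T  x7=F  x8=T  x9=T  x10=F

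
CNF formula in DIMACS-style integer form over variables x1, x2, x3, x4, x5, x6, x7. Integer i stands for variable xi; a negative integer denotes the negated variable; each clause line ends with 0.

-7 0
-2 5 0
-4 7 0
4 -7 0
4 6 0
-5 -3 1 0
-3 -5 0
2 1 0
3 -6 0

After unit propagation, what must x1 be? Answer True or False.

True

(NOT x7) stands alone — x7 = False.
(x7 OR NOT x4) with x7 = False leaves only NOT x4, so x4 = False.
In (x4 OR x6), x4 is now false; x6 must hold, so x6 = True.
(NOT x6 OR x3) with x6 = True leaves only x3, so x3 = True.
In (NOT x3 OR NOT x5), NOT x3 is now false; NOT x5 must hold, so x5 = False.
From (x5 OR NOT x2) and x5 = False: x2 = False.
(x1 OR x2) with x2 = False leaves only x1, so x1 = True.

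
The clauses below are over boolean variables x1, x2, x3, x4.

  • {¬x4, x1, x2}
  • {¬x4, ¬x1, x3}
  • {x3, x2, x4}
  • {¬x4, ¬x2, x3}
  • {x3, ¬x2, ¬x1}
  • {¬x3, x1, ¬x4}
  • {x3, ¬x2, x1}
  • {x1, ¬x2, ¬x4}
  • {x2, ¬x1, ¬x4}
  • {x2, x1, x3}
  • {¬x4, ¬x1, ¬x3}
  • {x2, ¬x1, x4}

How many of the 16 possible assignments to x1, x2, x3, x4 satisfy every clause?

The models are:
  x1=0 x2=0 x3=1 x4=0
  x1=0 x2=1 x3=1 x4=0
  x1=1 x2=1 x3=1 x4=0
Count: 3.

3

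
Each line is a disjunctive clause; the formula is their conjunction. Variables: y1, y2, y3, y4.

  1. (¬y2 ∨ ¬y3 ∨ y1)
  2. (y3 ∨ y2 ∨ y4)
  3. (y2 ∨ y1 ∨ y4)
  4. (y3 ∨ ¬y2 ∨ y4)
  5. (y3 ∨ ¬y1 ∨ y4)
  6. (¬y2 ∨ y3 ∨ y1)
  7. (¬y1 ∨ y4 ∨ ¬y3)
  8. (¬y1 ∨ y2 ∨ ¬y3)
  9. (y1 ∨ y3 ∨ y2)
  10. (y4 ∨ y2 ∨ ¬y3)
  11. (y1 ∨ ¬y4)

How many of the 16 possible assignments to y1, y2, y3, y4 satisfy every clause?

3

The models are:
  y1=T y2=F y3=F y4=T
  y1=T y2=T y3=F y4=T
  y1=T y2=T y3=T y4=T
Count: 3.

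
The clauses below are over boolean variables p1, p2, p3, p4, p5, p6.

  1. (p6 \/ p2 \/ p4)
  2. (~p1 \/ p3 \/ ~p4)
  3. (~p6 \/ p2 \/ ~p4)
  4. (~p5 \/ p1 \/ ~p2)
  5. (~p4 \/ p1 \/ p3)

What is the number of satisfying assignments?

30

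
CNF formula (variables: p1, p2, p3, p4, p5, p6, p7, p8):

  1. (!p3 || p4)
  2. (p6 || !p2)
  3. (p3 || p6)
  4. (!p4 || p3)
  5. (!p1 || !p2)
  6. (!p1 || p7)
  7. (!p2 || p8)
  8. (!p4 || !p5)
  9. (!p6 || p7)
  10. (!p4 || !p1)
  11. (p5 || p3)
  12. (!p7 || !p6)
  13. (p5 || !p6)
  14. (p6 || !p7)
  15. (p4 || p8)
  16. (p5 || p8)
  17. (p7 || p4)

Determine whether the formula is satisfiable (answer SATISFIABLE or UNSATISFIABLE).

Pure literal: p1 appears only negated; assign p1 = False.
p2 occurs only negated in the remaining clauses — set p2 = False.
Branch on p3: take p3 = True.
  then p4 is forced to True.
  then p5 is forced to False.
  then p6 is forced to False.
  then p7 is forced to False.
  then p8 is forced to True.
So p1=False, p2=False, p3=True, p4=True, p5=False, p6=False, p7=False, p8=True is a satisfying assignment.

SATISFIABLE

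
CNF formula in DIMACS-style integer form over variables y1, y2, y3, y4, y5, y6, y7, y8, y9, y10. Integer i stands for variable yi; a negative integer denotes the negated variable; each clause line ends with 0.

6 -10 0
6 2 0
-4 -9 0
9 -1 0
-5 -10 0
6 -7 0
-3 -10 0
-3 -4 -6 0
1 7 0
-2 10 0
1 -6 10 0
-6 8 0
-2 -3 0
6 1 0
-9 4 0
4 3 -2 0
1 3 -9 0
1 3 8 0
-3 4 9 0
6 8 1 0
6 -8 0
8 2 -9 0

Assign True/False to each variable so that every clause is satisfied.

y1=False, y2=False, y3=False, y4=False, y5=False, y6=True, y7=True, y8=True, y9=False, y10=True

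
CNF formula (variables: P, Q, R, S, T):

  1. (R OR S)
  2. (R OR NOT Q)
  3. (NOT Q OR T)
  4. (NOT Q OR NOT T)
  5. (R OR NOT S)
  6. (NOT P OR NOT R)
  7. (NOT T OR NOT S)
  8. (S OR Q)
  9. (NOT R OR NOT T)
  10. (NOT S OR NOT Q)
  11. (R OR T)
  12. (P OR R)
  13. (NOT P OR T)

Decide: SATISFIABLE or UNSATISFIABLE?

Set P = False and propagate.
  then R is forced to True.
  then T is forced to False.
  then Q is forced to False.
  then S is forced to True.
So P = F, Q = F, R = T, S = T, T = F is a satisfying assignment.

SATISFIABLE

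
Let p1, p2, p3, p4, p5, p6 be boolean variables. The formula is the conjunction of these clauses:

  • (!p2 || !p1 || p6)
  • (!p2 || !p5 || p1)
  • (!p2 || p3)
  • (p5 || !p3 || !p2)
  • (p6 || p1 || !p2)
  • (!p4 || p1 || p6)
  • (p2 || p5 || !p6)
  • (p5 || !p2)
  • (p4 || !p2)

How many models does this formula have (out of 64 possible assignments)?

21

Case analysis on p2 and p1:
  p2=1, p1=1: remaining (p3,p4,p5,p6) ∈ {(1,1,1,1)} — 1.
  p2=1, p1=0: a clause becomes empty — 0.
  p2=0, p1=1: p3, p4 free; 3 ways for (p5,p6) × 2^2 = 12.
  p2=0, p1=0: p3 free; 4 ways for (p4,p5,p6) × 2^1 = 8.
Total: 1 + 0 + 12 + 8 = 21.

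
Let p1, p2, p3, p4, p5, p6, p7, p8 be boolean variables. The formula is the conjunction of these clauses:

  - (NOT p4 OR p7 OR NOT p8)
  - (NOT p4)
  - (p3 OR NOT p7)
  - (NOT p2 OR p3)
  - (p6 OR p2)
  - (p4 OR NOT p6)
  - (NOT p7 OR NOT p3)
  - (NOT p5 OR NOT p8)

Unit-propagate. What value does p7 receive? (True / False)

False

Unit clause (NOT p4) sets p4 = False.
(NOT p6 OR p4) with p4 = False leaves only NOT p6, so p6 = False.
In (p6 OR p2), p6 is now false; p2 must hold, so p2 = True.
(p3 OR NOT p2) with p2 = True leaves only p3, so p3 = True.
(NOT p3 OR NOT p7) with p3 = True leaves only NOT p7, so p7 = False.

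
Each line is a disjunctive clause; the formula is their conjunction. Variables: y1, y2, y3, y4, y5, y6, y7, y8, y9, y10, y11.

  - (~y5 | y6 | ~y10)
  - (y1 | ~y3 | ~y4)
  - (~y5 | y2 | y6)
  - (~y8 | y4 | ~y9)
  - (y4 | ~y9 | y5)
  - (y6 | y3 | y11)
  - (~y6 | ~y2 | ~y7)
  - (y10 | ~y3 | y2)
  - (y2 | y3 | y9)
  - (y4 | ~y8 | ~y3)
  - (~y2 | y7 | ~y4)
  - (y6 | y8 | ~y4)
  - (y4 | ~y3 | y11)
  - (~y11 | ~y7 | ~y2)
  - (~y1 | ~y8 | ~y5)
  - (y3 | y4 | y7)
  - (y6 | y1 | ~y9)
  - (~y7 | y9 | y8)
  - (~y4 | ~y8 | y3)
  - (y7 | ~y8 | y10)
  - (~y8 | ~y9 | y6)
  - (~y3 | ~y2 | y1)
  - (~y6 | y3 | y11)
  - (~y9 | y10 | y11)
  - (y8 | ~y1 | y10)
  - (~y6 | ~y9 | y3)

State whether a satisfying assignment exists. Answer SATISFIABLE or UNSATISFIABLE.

Try y1 = True.
Branch on y2: take y2 = False.
Branch on y3: take y3 = True.
  then y10 is forced to True.
The remaining clauses are satisfied by y4 = False, y5 = True, y6 = True, y7 = False, y8 = False, y9 = True, y11 = True.
So y1=T, y2=F, y3=T, y4=F, y5=T, y6=T, y7=F, y8=F, y9=T, y10=T, y11=T is a satisfying assignment.

SATISFIABLE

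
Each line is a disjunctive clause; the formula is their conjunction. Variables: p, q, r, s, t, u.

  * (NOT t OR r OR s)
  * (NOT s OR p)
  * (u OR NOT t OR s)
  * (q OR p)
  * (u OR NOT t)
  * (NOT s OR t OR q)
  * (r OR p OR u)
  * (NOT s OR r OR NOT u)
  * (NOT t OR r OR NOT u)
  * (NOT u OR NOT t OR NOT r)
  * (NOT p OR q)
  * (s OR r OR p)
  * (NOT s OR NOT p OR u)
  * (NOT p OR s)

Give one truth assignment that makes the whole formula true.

q occurs only positively in the remaining clauses — set q = True.
Branch on p: take p = False.
  then s is forced to False.
  then r is forced to True.
Branch on t: take t = False.
u is now unconstrained; take u = False.
Every clause has at least one true literal under this assignment.

p=False  q=True  r=True  s=False  t=False  u=False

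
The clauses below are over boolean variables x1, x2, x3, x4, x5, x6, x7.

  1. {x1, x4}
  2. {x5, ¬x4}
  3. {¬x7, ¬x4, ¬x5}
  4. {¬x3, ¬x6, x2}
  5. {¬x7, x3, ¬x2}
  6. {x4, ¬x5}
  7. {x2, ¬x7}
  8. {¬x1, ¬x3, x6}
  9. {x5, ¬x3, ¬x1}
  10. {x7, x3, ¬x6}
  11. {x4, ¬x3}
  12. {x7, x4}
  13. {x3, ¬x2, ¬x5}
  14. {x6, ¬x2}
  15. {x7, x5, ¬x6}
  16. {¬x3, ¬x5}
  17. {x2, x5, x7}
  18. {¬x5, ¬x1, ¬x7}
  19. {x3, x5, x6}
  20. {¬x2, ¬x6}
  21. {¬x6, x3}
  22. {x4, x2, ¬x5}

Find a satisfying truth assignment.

x1 = True, x2 = False, x3 = False, x4 = True, x5 = True, x6 = False, x7 = False

Check each clause:
  1. {x4, x1} — x1 is true.
  2. {¬x4, x5} — x5 is true.
  3. {¬x5, ¬x4, ¬x7} — ¬x7 is true.
  4. {x2, ¬x6, ¬x3} — ¬x6 is true.
  5. {¬x7, x3, ¬x2} — ¬x7 is true.
  6. {x4, ¬x5} — x4 is true.
  7. {¬x7, x2} — ¬x7 is true.
  8. {¬x1, x6, ¬x3} — ¬x3 is true.
  9. {¬x3, x5, ¬x1} — ¬x3 is true.
  10. {x7, ¬x6, x3} — ¬x6 is true.
  11. {x4, ¬x3} — x4 is true.
  12. {x7, x4} — x4 is true.
  13. {¬x2, x3, ¬x5} — ¬x2 is true.
  14. {¬x2, x6} — ¬x2 is true.
  15. {¬x6, x7, x5} — ¬x6 is true.
  16. {¬x5, ¬x3} — ¬x3 is true.
  17. {x5, x2, x7} — x5 is true.
  18. {¬x5, ¬x1, ¬x7} — ¬x7 is true.
  19. {x6, x5, x3} — x5 is true.
  20. {¬x2, ¬x6} — ¬x6 is true.
  21. {x3, ¬x6} — ¬x6 is true.
  22. {¬x5, x2, x4} — x4 is true.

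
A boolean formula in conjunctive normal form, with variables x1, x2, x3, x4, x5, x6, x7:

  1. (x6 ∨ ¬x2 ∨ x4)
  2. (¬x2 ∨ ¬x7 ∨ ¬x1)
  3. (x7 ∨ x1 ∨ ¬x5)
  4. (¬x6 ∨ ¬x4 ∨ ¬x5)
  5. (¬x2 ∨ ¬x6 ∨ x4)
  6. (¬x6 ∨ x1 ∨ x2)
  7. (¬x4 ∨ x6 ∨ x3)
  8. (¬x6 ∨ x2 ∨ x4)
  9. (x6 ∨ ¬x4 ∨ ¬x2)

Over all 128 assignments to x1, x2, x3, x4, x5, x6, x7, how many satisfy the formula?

Split on x6, then x2.
  x6=1, x2=1: x3 free; 3 ways for (x1,x4,x5,x7) × 2^1 = 6.
  x6=1, x2=0: remaining (x1,x3,x4,x5,x7) ∈ {(1,0,1,0,0); (1,0,1,0,1); (1,1,1,0,0); (1,1,1,0,1)} — 4.
  x6=0, x2=1: a clause becomes empty — 0.
  x6=0, x2=0: 21 of the 32 assignments to (x1,x3,x4,x5,x7) work.
Total: 6 + 4 + 0 + 21 = 31.

31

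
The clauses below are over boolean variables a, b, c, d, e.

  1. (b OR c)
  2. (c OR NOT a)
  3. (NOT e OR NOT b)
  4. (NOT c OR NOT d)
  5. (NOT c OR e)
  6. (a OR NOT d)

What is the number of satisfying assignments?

3

Satisfying assignments:
  a=0 b=0 c=1 d=0 e=1
  a=0 b=1 c=0 d=0 e=0
  a=1 b=0 c=1 d=0 e=1
That's 3 in total.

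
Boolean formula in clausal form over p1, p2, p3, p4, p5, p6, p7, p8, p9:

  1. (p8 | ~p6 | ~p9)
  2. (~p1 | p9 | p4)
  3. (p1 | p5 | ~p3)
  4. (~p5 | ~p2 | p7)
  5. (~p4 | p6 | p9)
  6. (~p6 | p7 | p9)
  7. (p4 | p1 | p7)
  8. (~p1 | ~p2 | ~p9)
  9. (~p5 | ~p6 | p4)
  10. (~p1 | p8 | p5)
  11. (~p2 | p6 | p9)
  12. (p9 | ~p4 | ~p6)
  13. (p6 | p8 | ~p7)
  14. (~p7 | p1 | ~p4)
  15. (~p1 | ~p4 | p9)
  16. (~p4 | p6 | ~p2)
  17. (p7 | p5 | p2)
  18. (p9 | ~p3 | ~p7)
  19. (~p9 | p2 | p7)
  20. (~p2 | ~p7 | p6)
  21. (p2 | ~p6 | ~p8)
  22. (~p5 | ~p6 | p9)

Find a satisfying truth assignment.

p1 = F, p2 = F, p3 = F, p4 = F, p5 = F, p6 = F, p7 = T, p8 = T, p9 = T

p3 occurs only negated in the remaining clauses — set p3 = False.
Set p1 = False and propagate.
Try p2 = False.
The remaining clauses are satisfied by p4 = False, p5 = False, p6 = False, p7 = True, p8 = True, p9 = True.
Every clause has at least one true literal under this assignment.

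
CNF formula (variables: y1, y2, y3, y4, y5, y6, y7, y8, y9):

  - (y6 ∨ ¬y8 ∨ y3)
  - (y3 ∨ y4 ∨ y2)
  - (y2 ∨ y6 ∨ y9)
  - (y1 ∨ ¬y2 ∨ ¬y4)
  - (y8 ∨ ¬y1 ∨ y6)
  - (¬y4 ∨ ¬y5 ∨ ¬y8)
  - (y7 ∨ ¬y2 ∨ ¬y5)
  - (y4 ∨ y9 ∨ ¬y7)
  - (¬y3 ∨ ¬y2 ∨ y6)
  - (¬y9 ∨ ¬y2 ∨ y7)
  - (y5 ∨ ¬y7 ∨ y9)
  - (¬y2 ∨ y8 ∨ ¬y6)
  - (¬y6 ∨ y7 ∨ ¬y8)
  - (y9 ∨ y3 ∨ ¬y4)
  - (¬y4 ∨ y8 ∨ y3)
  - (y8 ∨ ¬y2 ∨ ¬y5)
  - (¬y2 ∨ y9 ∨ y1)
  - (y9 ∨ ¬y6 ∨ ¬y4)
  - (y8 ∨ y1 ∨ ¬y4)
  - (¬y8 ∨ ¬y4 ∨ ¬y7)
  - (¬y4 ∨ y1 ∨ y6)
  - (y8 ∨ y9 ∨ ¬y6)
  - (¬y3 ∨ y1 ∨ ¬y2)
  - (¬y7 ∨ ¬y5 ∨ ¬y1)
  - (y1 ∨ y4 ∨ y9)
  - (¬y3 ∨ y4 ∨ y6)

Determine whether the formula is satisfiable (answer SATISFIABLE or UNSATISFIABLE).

SATISFIABLE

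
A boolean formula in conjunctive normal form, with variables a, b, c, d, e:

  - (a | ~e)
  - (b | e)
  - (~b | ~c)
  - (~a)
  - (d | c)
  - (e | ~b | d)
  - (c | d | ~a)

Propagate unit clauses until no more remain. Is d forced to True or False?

Unit clause (~a) sets a = False.
(~e | a): since a = False, the clause reduces to (~e). e = False.
From (b | e) and e = False: b = True.
(~b | ~c): since b = True, the clause reduces to (~c). c = False.
(d | c) with c = False leaves only d, so d = True.

True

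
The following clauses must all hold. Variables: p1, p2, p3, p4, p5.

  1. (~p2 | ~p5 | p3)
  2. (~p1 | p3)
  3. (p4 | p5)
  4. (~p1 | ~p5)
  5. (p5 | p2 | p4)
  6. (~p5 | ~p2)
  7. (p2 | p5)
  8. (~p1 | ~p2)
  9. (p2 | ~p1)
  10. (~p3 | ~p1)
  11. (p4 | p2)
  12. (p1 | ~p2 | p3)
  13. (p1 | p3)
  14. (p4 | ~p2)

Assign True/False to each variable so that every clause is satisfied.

p1=False, p2=False, p3=True, p4=True, p5=True

Pure literal: p4 appears only positively; assign p4 = True.
Branch on p1: take p1 = False.
  then p3 is forced to True.
The remaining clauses are satisfied by p2 = False, p5 = True.
Every clause has at least one true literal under this assignment.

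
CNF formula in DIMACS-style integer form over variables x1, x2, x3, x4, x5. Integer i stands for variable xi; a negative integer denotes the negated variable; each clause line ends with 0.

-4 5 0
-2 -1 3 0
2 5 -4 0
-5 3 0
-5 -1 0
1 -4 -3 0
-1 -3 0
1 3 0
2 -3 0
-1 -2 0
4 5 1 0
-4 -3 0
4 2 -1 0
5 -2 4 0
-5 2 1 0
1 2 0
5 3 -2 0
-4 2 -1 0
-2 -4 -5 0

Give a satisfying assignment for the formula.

x1 = 0  x2 = 1  x3 = 1  x4 = 0  x5 = 1

Try x1 = False.
  then x3 is forced to True.
  then x4 is forced to False.
  then x2 is forced to True.
  then x5 is forced to True.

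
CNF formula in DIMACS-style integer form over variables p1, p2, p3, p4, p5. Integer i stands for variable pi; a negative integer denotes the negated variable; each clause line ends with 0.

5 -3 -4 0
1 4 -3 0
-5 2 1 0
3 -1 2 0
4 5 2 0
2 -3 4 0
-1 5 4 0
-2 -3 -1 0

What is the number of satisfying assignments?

Split on p1, then p2.
  p1=1, p2=1: remaining (p3,p4,p5) ∈ {(0,0,1); (0,1,0); (0,1,1)} — 3.
  p1=1, p2=0: remaining (p3,p4,p5) ∈ {(1,1,1)} — 1.
  p1=0, p2=1: 5 of the 8 assignments to (p3,p4,p5) work.
  p1=0, p2=0: remaining (p3,p4,p5) ∈ {(0,1,0)} — 1.
Total: 3 + 1 + 5 + 1 = 10.

10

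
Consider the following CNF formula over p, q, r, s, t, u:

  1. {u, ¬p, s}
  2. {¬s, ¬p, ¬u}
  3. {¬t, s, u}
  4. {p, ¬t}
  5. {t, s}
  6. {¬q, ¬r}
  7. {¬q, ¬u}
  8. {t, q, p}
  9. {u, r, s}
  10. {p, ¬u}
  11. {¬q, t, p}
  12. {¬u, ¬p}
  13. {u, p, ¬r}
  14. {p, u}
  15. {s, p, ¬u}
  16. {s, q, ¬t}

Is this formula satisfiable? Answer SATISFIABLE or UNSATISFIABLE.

Set p = True and propagate.
  then u is forced to False.
  then s is forced to True.
The remaining clauses are satisfied by q = True, r = False, t = True.
Every clause has at least one true literal under this assignment.
So p = T  q = T  r = F  s = T  t = T  u = F is a satisfying assignment.

SATISFIABLE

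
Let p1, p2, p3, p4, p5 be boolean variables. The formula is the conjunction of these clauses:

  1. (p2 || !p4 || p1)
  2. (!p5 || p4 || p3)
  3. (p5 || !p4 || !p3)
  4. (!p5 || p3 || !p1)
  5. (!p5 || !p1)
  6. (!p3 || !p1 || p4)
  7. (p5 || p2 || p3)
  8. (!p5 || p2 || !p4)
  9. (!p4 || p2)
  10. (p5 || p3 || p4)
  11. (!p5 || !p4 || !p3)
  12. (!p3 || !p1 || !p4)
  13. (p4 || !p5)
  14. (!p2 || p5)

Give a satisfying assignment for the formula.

p1=False  p2=False  p3=True  p4=False  p5=False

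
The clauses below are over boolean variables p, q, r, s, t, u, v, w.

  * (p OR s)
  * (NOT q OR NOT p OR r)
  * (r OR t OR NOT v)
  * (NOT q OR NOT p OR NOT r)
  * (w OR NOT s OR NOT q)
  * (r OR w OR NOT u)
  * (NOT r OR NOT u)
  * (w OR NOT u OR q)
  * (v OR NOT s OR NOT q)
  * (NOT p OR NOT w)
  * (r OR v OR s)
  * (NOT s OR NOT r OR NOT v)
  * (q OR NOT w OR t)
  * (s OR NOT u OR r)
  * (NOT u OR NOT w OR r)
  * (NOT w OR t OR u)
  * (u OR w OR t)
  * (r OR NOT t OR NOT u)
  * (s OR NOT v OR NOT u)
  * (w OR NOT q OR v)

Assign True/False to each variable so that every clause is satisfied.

p = T, q = F, r = F, s = T, t = T, u = F, v = T, w = F

Try p = True.
  then w is forced to False.
Try q = False.
  then u is forced to False.
  then t is forced to True.
The remaining clauses are satisfied by r = False, s = True, v = True.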